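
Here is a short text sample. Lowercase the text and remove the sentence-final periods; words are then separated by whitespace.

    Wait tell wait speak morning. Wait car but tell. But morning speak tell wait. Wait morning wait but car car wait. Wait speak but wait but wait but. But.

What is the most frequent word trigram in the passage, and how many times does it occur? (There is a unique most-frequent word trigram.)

"but wait but", 2 times

Trigram frequencies (highest first):
  but wait but: 2
  wait tell wait: 1
  tell wait speak: 1
  wait speak morning: 1
  speak morning wait: 1
  morning wait car: 1
  … (20 more, each ≤ 1)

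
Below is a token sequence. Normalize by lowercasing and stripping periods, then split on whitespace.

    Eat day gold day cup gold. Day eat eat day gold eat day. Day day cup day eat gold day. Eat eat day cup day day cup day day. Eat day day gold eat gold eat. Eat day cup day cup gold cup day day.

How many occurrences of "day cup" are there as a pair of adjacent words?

Scanning the 44 overlapping bigram windows for "day cup":
  position 4–5: day cup
  position 15–16: day cup
  position 23–24: day cup
  position 26–27: day cup
  position 38–39: day cup
  position 40–41: day cup

6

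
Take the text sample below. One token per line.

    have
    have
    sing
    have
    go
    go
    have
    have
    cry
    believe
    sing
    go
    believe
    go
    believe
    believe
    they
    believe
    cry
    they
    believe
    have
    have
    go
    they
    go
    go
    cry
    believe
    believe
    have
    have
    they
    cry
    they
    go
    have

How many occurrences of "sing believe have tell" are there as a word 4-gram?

Scanning the 34 overlapping 4-gram windows for "sing believe have tell":
  (none found)

0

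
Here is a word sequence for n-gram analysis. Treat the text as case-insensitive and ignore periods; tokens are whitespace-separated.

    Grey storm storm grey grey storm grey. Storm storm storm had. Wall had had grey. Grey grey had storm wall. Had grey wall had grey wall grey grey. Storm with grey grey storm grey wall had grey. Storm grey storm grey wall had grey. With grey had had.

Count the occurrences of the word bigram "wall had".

5

Scanning the 47 overlapping bigram windows for "wall had":
  position 12–13: wall had
  position 20–21: wall had
  position 23–24: wall had
  position 35–36: wall had
  position 42–43: wall had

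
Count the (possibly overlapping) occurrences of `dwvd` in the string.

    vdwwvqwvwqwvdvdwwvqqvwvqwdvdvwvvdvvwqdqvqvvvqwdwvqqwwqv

0

Sliding a length-4 window over the 55 characters (52 positions):
  (no match at any position)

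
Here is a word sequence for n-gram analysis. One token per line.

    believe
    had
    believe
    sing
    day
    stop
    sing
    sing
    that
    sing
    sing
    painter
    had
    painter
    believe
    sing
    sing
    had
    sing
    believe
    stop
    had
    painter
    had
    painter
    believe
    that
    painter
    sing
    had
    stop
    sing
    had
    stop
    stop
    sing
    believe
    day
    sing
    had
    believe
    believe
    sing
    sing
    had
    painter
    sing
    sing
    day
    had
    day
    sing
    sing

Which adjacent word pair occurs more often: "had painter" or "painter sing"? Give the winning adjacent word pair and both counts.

"had painter": 4 occurrences
"painter sing": 2 occurrences

"had painter" (4 vs 2)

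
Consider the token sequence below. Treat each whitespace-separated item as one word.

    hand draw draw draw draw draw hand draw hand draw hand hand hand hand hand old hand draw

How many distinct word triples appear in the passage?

10

18 tokens → 16 trigram windows in total.
Repeated trigrams (each contributes count−1 duplicates):
  draw draw draw: 3
  hand hand hand: 3
  draw hand draw: 2
  hand draw hand: 2
6 duplicate windows → 16 − 6 = 10 distinct.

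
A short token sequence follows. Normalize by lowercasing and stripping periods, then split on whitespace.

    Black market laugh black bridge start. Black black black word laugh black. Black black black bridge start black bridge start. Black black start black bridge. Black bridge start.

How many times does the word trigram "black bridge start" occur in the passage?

Scanning the 26 overlapping trigram windows for "black bridge start":
  position 4–6: black bridge start
  position 15–17: black bridge start
  position 18–20: black bridge start
  position 26–28: black bridge start

4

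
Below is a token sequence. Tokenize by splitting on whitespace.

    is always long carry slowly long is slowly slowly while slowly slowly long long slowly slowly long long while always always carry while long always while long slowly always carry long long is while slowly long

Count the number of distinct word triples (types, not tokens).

32

36 tokens → 34 trigram windows in total.
Repeated trigrams (each contributes count−1 duplicates):
  slowly long long: 2
  slowly slowly long: 2
2 duplicate windows → 34 − 2 = 32 distinct.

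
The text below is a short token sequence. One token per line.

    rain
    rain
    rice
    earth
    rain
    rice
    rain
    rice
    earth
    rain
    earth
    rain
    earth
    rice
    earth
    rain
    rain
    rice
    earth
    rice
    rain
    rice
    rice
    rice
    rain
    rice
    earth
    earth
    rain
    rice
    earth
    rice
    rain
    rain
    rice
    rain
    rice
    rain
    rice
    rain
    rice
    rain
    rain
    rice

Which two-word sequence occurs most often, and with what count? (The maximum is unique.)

"rain rice", 12 times

Bigram frequencies (highest first):
  rain rice: 12
  rice rain: 8
  rice earth: 6
  earth rain: 5
  rain rain: 4
  earth rice: 3
  … (3 more, each ≤ 2)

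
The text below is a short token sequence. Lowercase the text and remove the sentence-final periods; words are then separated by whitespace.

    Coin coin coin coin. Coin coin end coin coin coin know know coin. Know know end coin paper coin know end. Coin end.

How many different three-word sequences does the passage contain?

15

23 tokens → 21 trigram windows in total.
Repeated trigrams (each contributes count−1 duplicates):
  coin coin coin: 5
  coin know know: 2
  know end coin: 2
6 duplicate windows → 21 − 6 = 15 distinct.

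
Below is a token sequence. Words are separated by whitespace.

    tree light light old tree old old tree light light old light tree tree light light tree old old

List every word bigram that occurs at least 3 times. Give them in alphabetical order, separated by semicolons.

light light; tree light

Bigram counts meeting the condition (at least 3 times):
  light light: 3
  tree light: 3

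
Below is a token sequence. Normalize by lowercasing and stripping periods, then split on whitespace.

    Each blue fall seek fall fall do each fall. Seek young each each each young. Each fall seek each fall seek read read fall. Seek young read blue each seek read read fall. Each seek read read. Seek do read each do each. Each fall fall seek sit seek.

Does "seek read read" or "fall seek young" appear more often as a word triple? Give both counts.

"seek read read" (3 vs 2)

"seek read read": 3 occurrences
"fall seek young": 2 occurrences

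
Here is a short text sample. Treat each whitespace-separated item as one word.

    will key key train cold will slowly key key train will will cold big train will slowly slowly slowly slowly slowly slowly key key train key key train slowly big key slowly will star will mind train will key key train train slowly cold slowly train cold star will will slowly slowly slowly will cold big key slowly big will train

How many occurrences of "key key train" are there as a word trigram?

Scanning the 59 overlapping trigram windows for "key key train":
  position 2–4: key key train
  position 8–10: key key train
  position 23–25: key key train
  position 26–28: key key train
  position 39–41: key key train

5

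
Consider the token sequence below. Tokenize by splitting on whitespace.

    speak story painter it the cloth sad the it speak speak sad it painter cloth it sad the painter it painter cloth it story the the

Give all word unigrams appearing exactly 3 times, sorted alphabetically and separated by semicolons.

cloth; sad; speak

Unigram counts meeting the condition (exactly 3 times):
  cloth: 3
  sad: 3
  speak: 3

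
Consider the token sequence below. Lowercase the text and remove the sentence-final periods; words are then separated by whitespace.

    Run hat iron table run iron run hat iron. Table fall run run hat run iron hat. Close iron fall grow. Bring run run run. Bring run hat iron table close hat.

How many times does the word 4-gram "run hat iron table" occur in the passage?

Scanning the 29 overlapping 4-gram windows for "run hat iron table":
  position 1–4: run hat iron table
  position 7–10: run hat iron table
  position 27–30: run hat iron table

3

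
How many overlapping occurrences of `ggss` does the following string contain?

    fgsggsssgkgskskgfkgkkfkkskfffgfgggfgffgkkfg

Sliding a length-4 window over the 43 characters (40 positions):
  position 4–7: ggss

1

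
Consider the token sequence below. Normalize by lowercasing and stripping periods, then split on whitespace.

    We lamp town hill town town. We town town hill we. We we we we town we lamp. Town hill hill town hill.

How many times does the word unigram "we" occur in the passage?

8

Scanning the 23 tokens for "we":
  position 1: we
  position 7: we
  position 11: we
  position 12: we
  position 13: we
  position 14: we
  position 15: we
  position 17: we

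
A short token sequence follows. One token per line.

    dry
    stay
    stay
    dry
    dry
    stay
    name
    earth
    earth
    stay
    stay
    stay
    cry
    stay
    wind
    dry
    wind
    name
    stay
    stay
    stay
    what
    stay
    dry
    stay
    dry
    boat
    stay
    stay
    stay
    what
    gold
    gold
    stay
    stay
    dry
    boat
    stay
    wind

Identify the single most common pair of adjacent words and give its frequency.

"stay stay", 8 times

Bigram frequencies (highest first):
  stay stay: 8
  stay dry: 4
  dry stay: 3
  stay wind: 2
  stay what: 2
  dry boat: 2
  … (16 more, each ≤ 2)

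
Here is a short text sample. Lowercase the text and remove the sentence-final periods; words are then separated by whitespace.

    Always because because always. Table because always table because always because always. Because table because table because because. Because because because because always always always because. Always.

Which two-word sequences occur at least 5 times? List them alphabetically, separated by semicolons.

Bigram counts meeting the condition (at least 5 times):
  because always: 6
  because because: 6

because always; because because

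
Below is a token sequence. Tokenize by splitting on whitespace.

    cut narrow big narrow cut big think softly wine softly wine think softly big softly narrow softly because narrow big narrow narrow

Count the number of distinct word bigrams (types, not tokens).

22 tokens → 21 bigram windows in total.
Repeated bigrams (each contributes count−1 duplicates):
  big narrow: 2
  narrow big: 2
  softly wine: 2
  think softly: 2
4 duplicate windows → 21 − 4 = 17 distinct.

17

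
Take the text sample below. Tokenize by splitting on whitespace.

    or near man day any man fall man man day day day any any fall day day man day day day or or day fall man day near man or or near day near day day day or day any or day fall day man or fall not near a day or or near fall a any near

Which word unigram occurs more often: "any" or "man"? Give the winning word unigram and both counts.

"any": 5 occurrences
"man": 8 occurrences

"man" (8 vs 5)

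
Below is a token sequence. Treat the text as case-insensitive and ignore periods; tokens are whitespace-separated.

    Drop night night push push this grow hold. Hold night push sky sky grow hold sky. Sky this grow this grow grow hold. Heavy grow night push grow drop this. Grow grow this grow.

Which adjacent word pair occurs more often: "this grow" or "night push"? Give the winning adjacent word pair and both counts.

"this grow": 5 occurrences
"night push": 3 occurrences

"this grow" (5 vs 3)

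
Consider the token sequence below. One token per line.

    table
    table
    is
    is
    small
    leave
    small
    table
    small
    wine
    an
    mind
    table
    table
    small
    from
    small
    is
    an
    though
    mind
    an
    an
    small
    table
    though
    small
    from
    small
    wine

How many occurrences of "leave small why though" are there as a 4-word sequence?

Scanning the 27 overlapping 4-gram windows for "leave small why though":
  (none found)

0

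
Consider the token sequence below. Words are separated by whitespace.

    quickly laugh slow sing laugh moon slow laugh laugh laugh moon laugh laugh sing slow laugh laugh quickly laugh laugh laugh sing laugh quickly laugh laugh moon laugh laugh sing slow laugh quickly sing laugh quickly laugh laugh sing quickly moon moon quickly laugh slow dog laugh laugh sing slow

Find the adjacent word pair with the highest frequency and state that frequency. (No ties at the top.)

Bigram frequencies (highest first):
  laugh laugh: 10
  quickly laugh: 5
  laugh sing: 5
  laugh quickly: 4
  sing laugh: 3
  laugh moon: 3
  … (13 more, each ≤ 3)

"laugh laugh", 10 times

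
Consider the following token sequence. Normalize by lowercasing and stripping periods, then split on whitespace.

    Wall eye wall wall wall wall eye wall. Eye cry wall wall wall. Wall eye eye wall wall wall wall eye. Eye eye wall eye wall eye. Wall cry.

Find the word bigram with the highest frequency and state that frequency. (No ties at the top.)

Bigram frequencies (highest first):
  wall wall: 9
  wall eye: 7
  eye wall: 6
  eye eye: 3
  eye cry: 1
  cry wall: 1
  … (1 more, each ≤ 1)

"wall wall", 9 times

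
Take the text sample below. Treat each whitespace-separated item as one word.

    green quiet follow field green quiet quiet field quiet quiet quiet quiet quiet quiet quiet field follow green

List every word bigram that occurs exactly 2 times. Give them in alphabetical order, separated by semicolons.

Bigram counts meeting the condition (exactly 2 times):
  green quiet: 2
  quiet field: 2

green quiet; quiet field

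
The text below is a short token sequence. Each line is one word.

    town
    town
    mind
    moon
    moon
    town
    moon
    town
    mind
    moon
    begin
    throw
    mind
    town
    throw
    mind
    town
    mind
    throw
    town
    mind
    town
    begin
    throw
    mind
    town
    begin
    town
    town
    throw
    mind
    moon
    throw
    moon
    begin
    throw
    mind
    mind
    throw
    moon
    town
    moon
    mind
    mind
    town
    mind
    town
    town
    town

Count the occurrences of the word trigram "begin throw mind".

Scanning the 47 overlapping trigram windows for "begin throw mind":
  position 11–13: begin throw mind
  position 23–25: begin throw mind
  position 35–37: begin throw mind

3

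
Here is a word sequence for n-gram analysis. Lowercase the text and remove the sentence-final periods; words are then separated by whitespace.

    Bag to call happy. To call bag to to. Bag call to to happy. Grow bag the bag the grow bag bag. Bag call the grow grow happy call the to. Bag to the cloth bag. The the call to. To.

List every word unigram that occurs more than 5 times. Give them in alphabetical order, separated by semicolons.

Unigram counts meeting the condition (more than 5 times):
  bag: 10
  call: 6
  the: 7
  to: 10

bag; call; the; to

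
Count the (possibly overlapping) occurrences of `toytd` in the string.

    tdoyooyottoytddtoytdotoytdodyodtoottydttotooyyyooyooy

3

Sliding a length-5 window over the 53 characters (49 positions):
  position 10–14: toytd
  position 16–20: toytd
  position 22–26: toytd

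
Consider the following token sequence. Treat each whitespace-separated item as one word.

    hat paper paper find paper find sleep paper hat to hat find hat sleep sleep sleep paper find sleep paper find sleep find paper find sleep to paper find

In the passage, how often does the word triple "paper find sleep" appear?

4

Scanning the 27 overlapping trigram windows for "paper find sleep":
  position 5–7: paper find sleep
  position 17–19: paper find sleep
  position 20–22: paper find sleep
  position 24–26: paper find sleep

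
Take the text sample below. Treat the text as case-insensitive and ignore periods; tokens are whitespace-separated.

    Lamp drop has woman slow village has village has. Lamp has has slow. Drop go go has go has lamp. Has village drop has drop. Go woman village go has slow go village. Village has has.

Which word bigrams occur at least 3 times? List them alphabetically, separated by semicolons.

Bigram counts meeting the condition (at least 3 times):
  go has: 3
  village has: 3

go has; village has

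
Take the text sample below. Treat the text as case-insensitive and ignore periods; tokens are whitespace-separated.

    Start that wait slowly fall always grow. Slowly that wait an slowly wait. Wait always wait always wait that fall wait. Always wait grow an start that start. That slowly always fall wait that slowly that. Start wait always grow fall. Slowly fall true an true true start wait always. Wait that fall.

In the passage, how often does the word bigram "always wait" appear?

4

Scanning the 52 overlapping bigram windows for "always wait":
  position 15–16: always wait
  position 17–18: always wait
  position 22–23: always wait
  position 50–51: always wait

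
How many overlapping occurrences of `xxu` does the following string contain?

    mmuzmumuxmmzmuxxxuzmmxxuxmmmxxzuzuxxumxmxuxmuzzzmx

3

Sliding a length-3 window over the 50 characters (48 positions):
  position 16–18: xxu
  position 22–24: xxu
  position 35–37: xxu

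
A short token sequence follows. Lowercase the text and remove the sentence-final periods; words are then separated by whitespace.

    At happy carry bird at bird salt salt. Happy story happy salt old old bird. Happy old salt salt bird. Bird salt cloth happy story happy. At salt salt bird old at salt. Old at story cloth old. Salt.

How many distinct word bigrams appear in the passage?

28

39 tokens → 38 bigram windows in total.
Repeated bigrams (each contributes count−1 duplicates):
  salt salt: 3
  at salt: 2
  bird salt: 2
  happy story: 2
  old at: 2
  old salt: 2
  salt bird: 2
  salt old: 2
  … (1 more repeated)
10 duplicate windows → 38 − 10 = 28 distinct.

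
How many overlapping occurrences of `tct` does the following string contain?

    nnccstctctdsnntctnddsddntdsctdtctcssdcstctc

Sliding a length-3 window over the 43 characters (41 positions):
  position 6–8: tct
  position 8–10: tct
  position 15–17: tct
  position 31–33: tct
  position 40–42: tct

5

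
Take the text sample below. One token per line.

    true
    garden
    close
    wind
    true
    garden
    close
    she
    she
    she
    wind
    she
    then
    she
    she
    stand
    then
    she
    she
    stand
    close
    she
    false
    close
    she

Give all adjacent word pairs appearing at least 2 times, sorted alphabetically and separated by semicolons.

Bigram counts meeting the condition (at least 2 times):
  close she: 3
  garden close: 2
  she she: 4
  she stand: 2
  then she: 2
  true garden: 2

close she; garden close; she she; she stand; then she; true garden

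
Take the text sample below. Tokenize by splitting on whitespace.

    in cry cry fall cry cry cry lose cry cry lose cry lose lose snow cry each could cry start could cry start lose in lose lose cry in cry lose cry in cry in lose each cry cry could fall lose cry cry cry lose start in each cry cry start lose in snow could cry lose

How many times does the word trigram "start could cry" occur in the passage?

Scanning the 56 overlapping trigram windows for "start could cry":
  position 20–22: start could cry

1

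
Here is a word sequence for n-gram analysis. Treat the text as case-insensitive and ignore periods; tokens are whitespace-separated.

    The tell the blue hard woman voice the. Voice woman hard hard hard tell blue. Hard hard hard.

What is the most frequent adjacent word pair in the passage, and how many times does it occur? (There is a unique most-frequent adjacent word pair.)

Bigram frequencies (highest first):
  hard hard: 4
  blue hard: 2
  the tell: 1
  tell the: 1
  the blue: 1
  hard woman: 1
  … (7 more, each ≤ 1)

"hard hard", 4 times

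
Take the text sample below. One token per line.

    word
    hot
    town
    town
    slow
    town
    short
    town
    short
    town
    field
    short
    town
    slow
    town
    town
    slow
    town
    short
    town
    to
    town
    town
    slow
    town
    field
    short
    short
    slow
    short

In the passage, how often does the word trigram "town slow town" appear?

Scanning the 28 overlapping trigram windows for "town slow town":
  position 4–6: town slow town
  position 13–15: town slow town
  position 16–18: town slow town
  position 23–25: town slow town

4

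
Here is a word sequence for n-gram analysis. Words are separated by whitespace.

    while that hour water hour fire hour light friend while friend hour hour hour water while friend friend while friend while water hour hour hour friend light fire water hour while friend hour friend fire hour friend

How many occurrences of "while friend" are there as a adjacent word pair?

Scanning the 36 overlapping bigram windows for "while friend":
  position 10–11: while friend
  position 16–17: while friend
  position 19–20: while friend
  position 31–32: while friend

4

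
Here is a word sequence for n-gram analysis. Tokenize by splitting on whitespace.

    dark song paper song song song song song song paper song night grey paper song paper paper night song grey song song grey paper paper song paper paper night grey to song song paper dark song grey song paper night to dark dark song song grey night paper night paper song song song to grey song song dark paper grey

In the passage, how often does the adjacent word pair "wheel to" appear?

0

Scanning the 59 overlapping bigram windows for "wheel to":
  (none found)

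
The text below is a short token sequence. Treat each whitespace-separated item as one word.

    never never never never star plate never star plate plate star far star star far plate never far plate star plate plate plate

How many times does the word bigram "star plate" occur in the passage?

Scanning the 22 overlapping bigram windows for "star plate":
  position 5–6: star plate
  position 8–9: star plate
  position 20–21: star plate

3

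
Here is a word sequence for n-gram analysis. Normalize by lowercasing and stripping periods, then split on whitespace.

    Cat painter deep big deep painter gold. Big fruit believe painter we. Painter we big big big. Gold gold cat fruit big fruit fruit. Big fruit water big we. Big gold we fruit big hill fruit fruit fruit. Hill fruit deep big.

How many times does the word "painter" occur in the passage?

Scanning the 42 tokens for "painter":
  position 2: painter
  position 6: painter
  position 11: painter
  position 13: painter

4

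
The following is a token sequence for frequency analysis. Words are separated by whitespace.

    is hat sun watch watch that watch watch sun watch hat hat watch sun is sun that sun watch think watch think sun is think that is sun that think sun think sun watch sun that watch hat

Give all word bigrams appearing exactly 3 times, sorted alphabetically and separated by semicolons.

Bigram counts meeting the condition (exactly 3 times):
  sun that: 3
  think sun: 3
  watch sun: 3

sun that; think sun; watch sun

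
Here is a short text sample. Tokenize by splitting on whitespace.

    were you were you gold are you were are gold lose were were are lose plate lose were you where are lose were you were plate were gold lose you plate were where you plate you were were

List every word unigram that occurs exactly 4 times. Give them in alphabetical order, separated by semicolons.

Unigram counts meeting the condition (exactly 4 times):
  are: 4
  plate: 4

are; plate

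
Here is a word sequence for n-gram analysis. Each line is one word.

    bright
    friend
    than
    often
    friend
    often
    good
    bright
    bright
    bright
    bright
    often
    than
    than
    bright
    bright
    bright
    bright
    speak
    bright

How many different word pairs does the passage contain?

14

20 tokens → 19 bigram windows in total.
Repeated bigrams (each contributes count−1 duplicates):
  bright bright: 6
5 duplicate windows → 19 − 5 = 14 distinct.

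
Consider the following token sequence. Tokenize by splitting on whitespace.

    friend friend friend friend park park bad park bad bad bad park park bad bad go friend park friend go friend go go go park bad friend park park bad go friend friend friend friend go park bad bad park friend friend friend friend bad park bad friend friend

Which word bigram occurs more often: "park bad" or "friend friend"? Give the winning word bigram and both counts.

"friend friend" (10 vs 7)

"park bad": 7 occurrences
"friend friend": 10 occurrences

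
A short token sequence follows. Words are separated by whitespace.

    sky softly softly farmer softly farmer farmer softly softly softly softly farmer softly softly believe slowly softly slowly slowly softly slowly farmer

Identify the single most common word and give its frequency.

Unigram frequencies (highest first):
  softly: 11
  farmer: 5
  slowly: 4
  sky: 1
  believe: 1

"softly", 11 times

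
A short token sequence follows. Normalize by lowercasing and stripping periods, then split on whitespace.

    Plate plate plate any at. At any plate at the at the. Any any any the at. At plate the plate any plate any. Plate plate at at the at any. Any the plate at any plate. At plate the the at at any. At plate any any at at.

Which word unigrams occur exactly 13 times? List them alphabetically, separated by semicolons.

Unigram counts meeting the condition (exactly 13 times):
  any: 13
  plate: 13

any; plate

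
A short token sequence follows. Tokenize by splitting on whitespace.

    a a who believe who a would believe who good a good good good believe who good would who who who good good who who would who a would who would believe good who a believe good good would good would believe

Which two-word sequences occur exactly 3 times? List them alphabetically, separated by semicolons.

Bigram counts meeting the condition (exactly 3 times):
  believe who: 3
  good would: 3
  who a: 3
  who good: 3
  who who: 3
  would believe: 3
  would who: 3

believe who; good would; who a; who good; who who; would believe; would who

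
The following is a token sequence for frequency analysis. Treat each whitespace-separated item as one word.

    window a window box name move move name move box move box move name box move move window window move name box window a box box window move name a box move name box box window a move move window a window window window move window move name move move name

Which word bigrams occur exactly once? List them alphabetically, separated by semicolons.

Bigram counts meeting the condition (exactly once):
  a move: 1
  box name: 1
  name a: 1
  window box: 1

a move; box name; name a; window box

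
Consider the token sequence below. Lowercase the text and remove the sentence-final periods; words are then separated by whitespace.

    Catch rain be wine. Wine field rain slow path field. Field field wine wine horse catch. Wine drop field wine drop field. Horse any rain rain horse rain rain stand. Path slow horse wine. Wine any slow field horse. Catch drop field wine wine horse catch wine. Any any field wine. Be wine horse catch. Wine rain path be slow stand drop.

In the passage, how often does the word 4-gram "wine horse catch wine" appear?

3

Scanning the 59 overlapping 4-gram windows for "wine horse catch wine":
  position 14–17: wine horse catch wine
  position 44–47: wine horse catch wine
  position 53–56: wine horse catch wine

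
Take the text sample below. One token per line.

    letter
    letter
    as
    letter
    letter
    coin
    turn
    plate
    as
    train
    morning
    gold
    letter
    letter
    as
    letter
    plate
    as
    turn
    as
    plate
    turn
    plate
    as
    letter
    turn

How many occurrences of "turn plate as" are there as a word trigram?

Scanning the 24 overlapping trigram windows for "turn plate as":
  position 7–9: turn plate as
  position 22–24: turn plate as

2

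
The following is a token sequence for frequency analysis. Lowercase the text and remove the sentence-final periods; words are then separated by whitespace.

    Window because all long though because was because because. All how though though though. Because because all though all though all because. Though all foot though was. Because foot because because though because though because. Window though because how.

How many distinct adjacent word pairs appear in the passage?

39 tokens → 38 bigram windows in total.
Repeated bigrams (each contributes count−1 duplicates):
  though because: 5
  because all: 3
  because because: 3
  because though: 3
  though all: 3
  all though: 2
  though though: 2
  was because: 2
15 duplicate windows → 38 − 15 = 23 distinct.

23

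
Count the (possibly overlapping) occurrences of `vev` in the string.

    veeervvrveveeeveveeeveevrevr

2

Sliding a length-3 window over the 28 characters (26 positions):
  position 9–11: vev
  position 15–17: vev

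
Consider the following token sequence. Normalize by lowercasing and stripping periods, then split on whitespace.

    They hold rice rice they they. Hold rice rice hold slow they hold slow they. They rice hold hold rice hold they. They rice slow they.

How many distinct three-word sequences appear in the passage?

20

26 tokens → 24 trigram windows in total.
Repeated trigrams (each contributes count−1 duplicates):
  hold rice rice: 2
  hold slow they: 2
  they hold rice: 2
  they they rice: 2
4 duplicate windows → 24 − 4 = 20 distinct.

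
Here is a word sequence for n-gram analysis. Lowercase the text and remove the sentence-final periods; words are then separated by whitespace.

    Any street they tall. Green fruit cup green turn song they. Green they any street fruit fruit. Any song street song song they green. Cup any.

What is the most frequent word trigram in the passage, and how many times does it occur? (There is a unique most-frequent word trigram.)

Trigram frequencies (highest first):
  song they green: 2
  any street they: 1
  street they tall: 1
  they tall green: 1
  tall green fruit: 1
  green fruit cup: 1
  … (17 more, each ≤ 1)

"song they green", 2 times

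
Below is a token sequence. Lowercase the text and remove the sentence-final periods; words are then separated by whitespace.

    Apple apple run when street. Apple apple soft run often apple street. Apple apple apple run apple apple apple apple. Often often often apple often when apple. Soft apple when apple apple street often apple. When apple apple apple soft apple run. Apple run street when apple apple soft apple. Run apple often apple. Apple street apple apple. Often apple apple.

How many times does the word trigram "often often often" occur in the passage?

1

Scanning the 59 overlapping trigram windows for "often often often":
  position 21–23: often often often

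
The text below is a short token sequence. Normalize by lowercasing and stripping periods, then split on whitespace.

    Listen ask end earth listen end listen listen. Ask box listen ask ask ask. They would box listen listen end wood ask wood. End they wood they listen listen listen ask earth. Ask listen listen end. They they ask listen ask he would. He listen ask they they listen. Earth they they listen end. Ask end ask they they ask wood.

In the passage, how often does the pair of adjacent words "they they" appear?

4

Scanning the 60 overlapping bigram windows for "they they":
  position 37–38: they they
  position 47–48: they they
  position 51–52: they they
  position 58–59: they they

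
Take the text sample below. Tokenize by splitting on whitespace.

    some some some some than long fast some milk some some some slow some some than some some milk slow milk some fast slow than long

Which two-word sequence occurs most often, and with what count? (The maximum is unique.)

"some some", 7 times

Bigram frequencies (highest first):
  some some: 7
  some than: 2
  than long: 2
  some milk: 2
  milk some: 2
  long fast: 1
  … (9 more, each ≤ 1)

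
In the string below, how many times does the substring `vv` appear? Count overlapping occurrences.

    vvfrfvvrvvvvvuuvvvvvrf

10

Sliding a length-2 window over the 22 characters (21 positions):
  position 1–2: vv
  position 6–7: vv
  position 9–10: vv
  position 10–11: vv
  position 11–12: vv
  position 12–13: vv
  position 16–17: vv
  position 17–18: vv
  position 18–19: vv
  position 19–20: vv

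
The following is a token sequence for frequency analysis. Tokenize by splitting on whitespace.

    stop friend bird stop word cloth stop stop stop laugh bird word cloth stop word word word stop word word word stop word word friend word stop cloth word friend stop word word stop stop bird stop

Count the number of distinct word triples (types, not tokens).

37 tokens → 35 trigram windows in total.
Repeated trigrams (each contributes count−1 duplicates):
  stop word word: 4
  word word stop: 3
  word cloth stop: 2
  word stop word: 2
  word word word: 2
8 duplicate windows → 35 − 8 = 27 distinct.

27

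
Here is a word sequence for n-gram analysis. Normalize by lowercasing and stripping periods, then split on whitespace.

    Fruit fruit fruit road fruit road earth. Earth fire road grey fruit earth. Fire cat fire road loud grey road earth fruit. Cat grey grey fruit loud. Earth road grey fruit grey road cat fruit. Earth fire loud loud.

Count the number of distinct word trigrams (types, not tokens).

39 tokens → 37 trigram windows in total.
Repeated trigrams (each contributes count−1 duplicates):
  fruit earth fire: 2
  road grey fruit: 2
2 duplicate windows → 37 − 2 = 35 distinct.

35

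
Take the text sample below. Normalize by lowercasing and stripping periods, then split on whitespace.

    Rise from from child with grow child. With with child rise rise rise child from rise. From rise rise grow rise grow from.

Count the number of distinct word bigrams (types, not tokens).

16

23 tokens → 22 bigram windows in total.
Repeated bigrams (each contributes count−1 duplicates):
  rise rise: 3
  child with: 2
  from rise: 2
  rise from: 2
  rise grow: 2
6 duplicate windows → 22 − 6 = 16 distinct.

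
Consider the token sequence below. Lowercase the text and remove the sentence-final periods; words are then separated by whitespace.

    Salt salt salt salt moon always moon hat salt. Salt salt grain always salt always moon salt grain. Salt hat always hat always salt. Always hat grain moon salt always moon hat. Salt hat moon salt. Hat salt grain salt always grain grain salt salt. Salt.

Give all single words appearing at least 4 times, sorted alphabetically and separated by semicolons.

Unigram counts meeting the condition (at least 4 times):
  always: 8
  grain: 6
  hat: 7
  moon: 6
  salt: 19

always; grain; hat; moon; salt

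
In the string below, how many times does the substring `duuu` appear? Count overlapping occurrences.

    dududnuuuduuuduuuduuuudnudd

3

Sliding a length-4 window over the 27 characters (24 positions):
  position 10–13: duuu
  position 14–17: duuu
  position 18–21: duuu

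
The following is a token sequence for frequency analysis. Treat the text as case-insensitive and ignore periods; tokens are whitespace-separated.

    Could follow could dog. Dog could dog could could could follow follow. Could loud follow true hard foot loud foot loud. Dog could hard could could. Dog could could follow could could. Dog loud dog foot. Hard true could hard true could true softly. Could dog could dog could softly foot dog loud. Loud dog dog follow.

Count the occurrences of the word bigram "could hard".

2

Scanning the 56 overlapping bigram windows for "could hard":
  position 23–24: could hard
  position 39–40: could hard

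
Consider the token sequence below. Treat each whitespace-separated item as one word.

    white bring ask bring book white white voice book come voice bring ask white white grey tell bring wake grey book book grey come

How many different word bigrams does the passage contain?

21

24 tokens → 23 bigram windows in total.
Repeated bigrams (each contributes count−1 duplicates):
  bring ask: 2
  white white: 2
2 duplicate windows → 23 − 2 = 21 distinct.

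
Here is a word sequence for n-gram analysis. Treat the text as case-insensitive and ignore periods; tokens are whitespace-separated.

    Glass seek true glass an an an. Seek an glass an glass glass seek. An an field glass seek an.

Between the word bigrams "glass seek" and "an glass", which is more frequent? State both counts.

"glass seek" (3 vs 2)

"glass seek": 3 occurrences
"an glass": 2 occurrences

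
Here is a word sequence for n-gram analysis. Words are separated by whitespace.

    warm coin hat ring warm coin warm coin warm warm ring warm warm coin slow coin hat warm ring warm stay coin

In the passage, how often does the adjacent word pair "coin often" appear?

Scanning the 21 overlapping bigram windows for "coin often":
  (none found)

0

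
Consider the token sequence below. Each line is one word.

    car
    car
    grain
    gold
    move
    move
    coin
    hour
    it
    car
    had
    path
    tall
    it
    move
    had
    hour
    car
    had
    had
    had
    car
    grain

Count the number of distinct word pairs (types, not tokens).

19

23 tokens → 22 bigram windows in total.
Repeated bigrams (each contributes count−1 duplicates):
  car grain: 2
  car had: 2
  had had: 2
3 duplicate windows → 22 − 3 = 19 distinct.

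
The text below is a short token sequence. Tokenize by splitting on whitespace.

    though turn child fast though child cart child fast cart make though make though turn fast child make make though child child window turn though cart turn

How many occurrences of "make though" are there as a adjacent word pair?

Scanning the 26 overlapping bigram windows for "make though":
  position 11–12: make though
  position 13–14: make though
  position 19–20: make though

3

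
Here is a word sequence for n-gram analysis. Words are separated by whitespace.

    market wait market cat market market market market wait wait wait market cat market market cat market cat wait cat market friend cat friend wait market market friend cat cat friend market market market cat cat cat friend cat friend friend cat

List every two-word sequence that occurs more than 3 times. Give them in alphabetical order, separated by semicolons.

cat friend; cat market; friend cat; market cat; market market

Bigram counts meeting the condition (more than 3 times):
  cat friend: 4
  cat market: 4
  friend cat: 4
  market cat: 5
  market market: 7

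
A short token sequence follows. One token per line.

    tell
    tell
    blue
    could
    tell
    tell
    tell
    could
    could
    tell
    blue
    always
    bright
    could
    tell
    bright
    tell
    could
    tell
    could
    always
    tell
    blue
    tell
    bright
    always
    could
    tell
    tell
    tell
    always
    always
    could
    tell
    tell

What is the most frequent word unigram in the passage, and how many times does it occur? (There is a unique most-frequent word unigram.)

Unigram frequencies (highest first):
  tell: 16
  could: 8
  always: 5
  blue: 3
  bright: 3

"tell", 16 times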